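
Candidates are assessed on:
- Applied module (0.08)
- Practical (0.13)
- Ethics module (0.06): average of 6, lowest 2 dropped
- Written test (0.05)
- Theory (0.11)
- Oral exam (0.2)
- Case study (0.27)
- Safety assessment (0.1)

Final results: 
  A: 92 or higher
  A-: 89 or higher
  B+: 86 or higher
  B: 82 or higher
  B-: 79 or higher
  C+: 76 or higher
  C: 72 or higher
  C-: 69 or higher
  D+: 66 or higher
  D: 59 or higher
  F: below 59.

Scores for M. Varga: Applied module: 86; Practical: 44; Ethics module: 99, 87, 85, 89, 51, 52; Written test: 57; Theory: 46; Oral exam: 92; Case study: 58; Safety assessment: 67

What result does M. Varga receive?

Ethics module: drop 51, 52 → average of remaining 4 = 360/4 = 90
Weighted total:
  Applied module 86 × 0.08 = 6.88
  Practical 44 × 0.13 = 5.72
  Ethics module 90 × 0.06 = 5.4
  Written test 57 × 0.05 = 2.85
  Theory 46 × 0.11 = 5.06
  Oral exam 92 × 0.2 = 18.4
  Case study 58 × 0.27 = 15.66
  Safety assessment 67 × 0.1 = 6.7
Sum = 66.67
66.67 is ≥ 66 and < 69 → D+

D+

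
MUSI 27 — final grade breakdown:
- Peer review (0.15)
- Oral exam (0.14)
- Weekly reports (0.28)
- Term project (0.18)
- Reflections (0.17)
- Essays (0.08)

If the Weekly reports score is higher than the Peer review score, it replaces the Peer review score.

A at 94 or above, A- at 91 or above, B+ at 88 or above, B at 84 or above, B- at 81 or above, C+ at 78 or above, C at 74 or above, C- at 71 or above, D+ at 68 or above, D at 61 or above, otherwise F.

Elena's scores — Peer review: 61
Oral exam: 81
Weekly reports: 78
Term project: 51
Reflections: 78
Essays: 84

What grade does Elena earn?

Weekly reports (78) > Peer review (61), so Peer review counts as 78.
Weighted total:
  Peer review 78 × 0.15 = 11.7
  Oral exam 81 × 0.14 = 11.34
  Weekly reports 78 × 0.28 = 21.84
  Term project 51 × 0.18 = 9.18
  Reflections 78 × 0.17 = 13.26
  Essays 84 × 0.08 = 6.72
Sum = 74.04
74.04 is ≥ 74 and < 78 → C

C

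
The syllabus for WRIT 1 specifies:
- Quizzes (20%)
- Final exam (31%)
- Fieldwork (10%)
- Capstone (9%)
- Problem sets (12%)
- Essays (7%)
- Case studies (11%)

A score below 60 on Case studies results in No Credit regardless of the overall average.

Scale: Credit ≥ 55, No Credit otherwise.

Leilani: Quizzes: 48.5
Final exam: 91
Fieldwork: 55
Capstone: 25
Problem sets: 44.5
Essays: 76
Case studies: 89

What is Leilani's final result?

Case studies score 89 ≥ 60: minimum met.
Weighted total:
  Quizzes 48.5 × 0.2 = 9.7
  Final exam 91 × 0.31 = 28.21
  Fieldwork 55 × 0.1 = 5.5
  Capstone 25 × 0.09 = 2.25
  Problem sets 44.5 × 0.12 = 5.34
  Essays 76 × 0.07 = 5.32
  Case studies 89 × 0.11 = 9.79
Sum = 66.11
66.11 ≥ 55 → Credit

Credit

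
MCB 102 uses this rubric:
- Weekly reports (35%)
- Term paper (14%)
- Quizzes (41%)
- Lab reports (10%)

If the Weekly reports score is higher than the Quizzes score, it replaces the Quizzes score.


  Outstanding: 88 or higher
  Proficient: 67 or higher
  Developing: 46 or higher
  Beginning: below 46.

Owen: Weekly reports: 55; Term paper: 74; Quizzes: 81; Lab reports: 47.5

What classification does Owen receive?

Proficient

Weekly reports (55) ≤ Quizzes (81), so Quizzes stays at 81.
Weighted total:
  Weekly reports 55 × 0.35 = 19.25
  Term paper 74 × 0.14 = 10.36
  Quizzes 81 × 0.41 = 33.21
  Lab reports 47.5 × 0.1 = 4.75
Sum = 67.57
67.57 is ≥ 67 and < 88 → Proficient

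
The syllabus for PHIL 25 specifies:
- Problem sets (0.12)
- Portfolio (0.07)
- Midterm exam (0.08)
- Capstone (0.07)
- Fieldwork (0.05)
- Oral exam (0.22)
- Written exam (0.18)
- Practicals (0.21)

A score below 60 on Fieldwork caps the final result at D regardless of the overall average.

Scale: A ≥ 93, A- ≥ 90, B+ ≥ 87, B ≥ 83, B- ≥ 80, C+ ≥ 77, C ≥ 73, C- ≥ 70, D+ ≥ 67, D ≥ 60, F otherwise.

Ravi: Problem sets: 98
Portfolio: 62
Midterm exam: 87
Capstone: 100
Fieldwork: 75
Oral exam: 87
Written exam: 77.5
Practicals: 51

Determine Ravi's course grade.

C+

Fieldwork score 75 ≥ 60: minimum met.
Weighted total:
  Problem sets 98 × 0.12 = 11.76
  Portfolio 62 × 0.07 = 4.34
  Midterm exam 87 × 0.08 = 6.96
  Capstone 100 × 0.07 = 7
  Fieldwork 75 × 0.05 = 3.75
  Oral exam 87 × 0.22 = 19.14
  Written exam 77.5 × 0.18 = 13.95
  Practicals 51 × 0.21 = 10.71
Sum = 77.61
77.61 is ≥ 77 and < 80 → C+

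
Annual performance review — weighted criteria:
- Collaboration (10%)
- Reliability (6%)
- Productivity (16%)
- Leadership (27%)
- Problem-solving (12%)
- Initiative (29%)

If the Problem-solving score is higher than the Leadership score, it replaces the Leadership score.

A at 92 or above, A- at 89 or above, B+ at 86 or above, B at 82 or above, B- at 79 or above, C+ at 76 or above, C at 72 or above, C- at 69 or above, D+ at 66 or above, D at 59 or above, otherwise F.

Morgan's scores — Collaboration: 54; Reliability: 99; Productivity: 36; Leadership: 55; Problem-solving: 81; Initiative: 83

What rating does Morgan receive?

Problem-solving (81) > Leadership (55), so Leadership counts as 81.
Weighted total:
  Collaboration 54 × 0.1 = 5.4
  Reliability 99 × 0.06 = 5.94
  Productivity 36 × 0.16 = 5.76
  Leadership 81 × 0.27 = 21.87
  Problem-solving 81 × 0.12 = 9.72
  Initiative 83 × 0.29 = 24.07
Sum = 72.76
72.76 is ≥ 72 and < 76 → C

C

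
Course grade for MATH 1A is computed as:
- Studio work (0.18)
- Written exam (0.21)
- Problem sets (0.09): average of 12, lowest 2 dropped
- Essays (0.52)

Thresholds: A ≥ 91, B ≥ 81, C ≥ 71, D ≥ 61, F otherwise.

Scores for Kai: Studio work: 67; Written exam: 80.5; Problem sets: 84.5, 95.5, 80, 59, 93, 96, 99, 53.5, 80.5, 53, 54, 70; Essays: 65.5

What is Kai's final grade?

D

Problem sets: drop 53, 53.5 → average of remaining 10 = 811.5/10 = 81.15
Weighted total:
  Studio work 67 × 0.18 = 12.06
  Written exam 80.5 × 0.21 = 16.905
  Problem sets 81.15 × 0.09 = 7.3035
  Essays 65.5 × 0.52 = 34.06
Sum = 70.3285
70.3285 is ≥ 61 and < 71 → D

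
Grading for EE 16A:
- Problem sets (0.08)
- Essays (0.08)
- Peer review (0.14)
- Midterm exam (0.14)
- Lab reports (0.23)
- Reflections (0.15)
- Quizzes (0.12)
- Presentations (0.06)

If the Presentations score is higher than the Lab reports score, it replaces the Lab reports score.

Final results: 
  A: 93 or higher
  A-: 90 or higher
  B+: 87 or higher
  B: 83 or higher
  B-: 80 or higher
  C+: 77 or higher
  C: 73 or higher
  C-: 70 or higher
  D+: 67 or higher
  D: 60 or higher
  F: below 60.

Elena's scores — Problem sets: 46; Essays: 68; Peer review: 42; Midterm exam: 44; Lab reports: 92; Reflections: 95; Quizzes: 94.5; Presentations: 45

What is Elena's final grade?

C-

Presentations (45) ≤ Lab reports (92), so Lab reports stays at 92.
Weighted total:
  Problem sets 46 × 0.08 = 3.68
  Essays 68 × 0.08 = 5.44
  Peer review 42 × 0.14 = 5.88
  Midterm exam 44 × 0.14 = 6.16
  Lab reports 92 × 0.23 = 21.16
  Reflections 95 × 0.15 = 14.25
  Quizzes 94.5 × 0.12 = 11.34
  Presentations 45 × 0.06 = 2.7
Sum = 70.61
70.61 is ≥ 70 and < 73 → C-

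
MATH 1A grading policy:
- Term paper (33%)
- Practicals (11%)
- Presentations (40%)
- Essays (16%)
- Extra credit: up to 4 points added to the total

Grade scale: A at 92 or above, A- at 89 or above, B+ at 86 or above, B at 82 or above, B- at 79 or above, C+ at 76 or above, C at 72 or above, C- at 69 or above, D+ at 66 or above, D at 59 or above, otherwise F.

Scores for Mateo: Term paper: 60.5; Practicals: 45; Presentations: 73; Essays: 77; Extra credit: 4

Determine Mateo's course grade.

C-

Weighted total:
  Term paper 60.5 × 0.33 = 19.965
  Practicals 45 × 0.11 = 4.95
  Presentations 73 × 0.4 = 29.2
  Essays 77 × 0.16 = 12.32
Sum = 66.435
Extra credit: 66.435 + 4 = 70.435
70.435 is ≥ 69 and < 72 → C-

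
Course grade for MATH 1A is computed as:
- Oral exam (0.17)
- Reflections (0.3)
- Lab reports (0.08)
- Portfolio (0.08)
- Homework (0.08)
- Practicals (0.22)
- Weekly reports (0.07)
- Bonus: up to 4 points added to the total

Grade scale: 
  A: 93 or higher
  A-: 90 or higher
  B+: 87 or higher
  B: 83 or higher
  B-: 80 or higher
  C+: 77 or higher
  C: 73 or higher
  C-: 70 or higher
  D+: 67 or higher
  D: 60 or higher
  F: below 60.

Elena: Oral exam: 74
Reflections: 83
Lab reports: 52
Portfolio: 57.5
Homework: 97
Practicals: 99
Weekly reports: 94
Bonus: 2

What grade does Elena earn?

Weighted total:
  Oral exam 74 × 0.17 = 12.58
  Reflections 83 × 0.3 = 24.9
  Lab reports 52 × 0.08 = 4.16
  Portfolio 57.5 × 0.08 = 4.6
  Homework 97 × 0.08 = 7.76
  Practicals 99 × 0.22 = 21.78
  Weekly reports 94 × 0.07 = 6.58
Sum = 82.36
Bonus: 82.36 + 2 = 84.36
84.36 is ≥ 83 and < 87 → B

B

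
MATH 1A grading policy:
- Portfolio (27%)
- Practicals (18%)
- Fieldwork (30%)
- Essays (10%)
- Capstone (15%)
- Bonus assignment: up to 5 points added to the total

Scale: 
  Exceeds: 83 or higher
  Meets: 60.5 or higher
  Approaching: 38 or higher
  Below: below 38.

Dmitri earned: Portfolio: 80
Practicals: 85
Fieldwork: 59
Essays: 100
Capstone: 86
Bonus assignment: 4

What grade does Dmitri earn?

Weighted total:
  Portfolio 80 × 0.27 = 21.6
  Practicals 85 × 0.18 = 15.3
  Fieldwork 59 × 0.3 = 17.7
  Essays 100 × 0.1 = 10
  Capstone 86 × 0.15 = 12.9
Sum = 77.5
Bonus assignment: 77.5 + 4 = 81.5
81.5 is ≥ 60.5 and < 83 → Meets

Meets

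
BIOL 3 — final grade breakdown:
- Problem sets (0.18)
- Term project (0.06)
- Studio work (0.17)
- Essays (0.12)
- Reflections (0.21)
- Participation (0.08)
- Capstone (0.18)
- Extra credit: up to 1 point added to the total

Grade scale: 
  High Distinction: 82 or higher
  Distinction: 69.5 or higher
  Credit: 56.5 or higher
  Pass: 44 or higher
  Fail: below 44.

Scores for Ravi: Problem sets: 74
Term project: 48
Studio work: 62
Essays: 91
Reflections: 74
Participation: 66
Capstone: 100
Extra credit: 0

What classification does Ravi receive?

Distinction

Weighted total:
  Problem sets 74 × 0.18 = 13.32
  Term project 48 × 0.06 = 2.88
  Studio work 62 × 0.17 = 10.54
  Essays 91 × 0.12 = 10.92
  Reflections 74 × 0.21 = 15.54
  Participation 66 × 0.08 = 5.28
  Capstone 100 × 0.18 = 18
Sum = 76.48
Extra credit: 76.48 + 0 = 76.48
76.48 is ≥ 69.5 and < 82 → Distinction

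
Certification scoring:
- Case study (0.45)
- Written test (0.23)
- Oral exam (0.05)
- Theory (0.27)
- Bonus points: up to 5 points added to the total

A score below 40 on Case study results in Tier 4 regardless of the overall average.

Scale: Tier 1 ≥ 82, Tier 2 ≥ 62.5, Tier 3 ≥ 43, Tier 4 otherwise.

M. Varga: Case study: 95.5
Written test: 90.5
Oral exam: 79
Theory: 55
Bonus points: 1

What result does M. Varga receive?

Case study score 95.5 ≥ 40: minimum met.
Weighted total:
  Case study 95.5 × 0.45 = 42.975
  Written test 90.5 × 0.23 = 20.815
  Oral exam 79 × 0.05 = 3.95
  Theory 55 × 0.27 = 14.85
Sum = 82.59
Bonus points: 82.59 + 1 = 83.59
83.59 ≥ 82 → Tier 1

Tier 1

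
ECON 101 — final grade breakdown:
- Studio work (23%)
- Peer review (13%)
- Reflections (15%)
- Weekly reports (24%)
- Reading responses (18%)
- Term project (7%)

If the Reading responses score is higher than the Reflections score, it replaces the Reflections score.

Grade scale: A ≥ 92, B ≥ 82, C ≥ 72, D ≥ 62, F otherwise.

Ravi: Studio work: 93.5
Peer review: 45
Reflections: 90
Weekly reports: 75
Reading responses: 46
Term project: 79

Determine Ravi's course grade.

Reading responses (46) ≤ Reflections (90), so Reflections stays at 90.
Weighted total:
  Studio work 93.5 × 0.23 = 21.505
  Peer review 45 × 0.13 = 5.85
  Reflections 90 × 0.15 = 13.5
  Weekly reports 75 × 0.24 = 18
  Reading responses 46 × 0.18 = 8.28
  Term project 79 × 0.07 = 5.53
Sum = 72.665
72.665 is ≥ 72 and < 82 → C

C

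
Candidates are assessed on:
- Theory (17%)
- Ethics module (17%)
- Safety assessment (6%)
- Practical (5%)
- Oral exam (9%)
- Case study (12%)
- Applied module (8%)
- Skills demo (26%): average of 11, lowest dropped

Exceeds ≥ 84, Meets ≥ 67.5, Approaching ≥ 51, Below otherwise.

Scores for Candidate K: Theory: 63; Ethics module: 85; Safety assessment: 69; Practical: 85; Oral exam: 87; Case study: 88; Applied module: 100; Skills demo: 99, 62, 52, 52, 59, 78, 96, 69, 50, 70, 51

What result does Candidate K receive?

Skills demo: drop 50 → average of remaining 10 = 688/10 = 68.8
Weighted total:
  Theory 63 × 0.17 = 10.71
  Ethics module 85 × 0.17 = 14.45
  Safety assessment 69 × 0.06 = 4.14
  Practical 85 × 0.05 = 4.25
  Oral exam 87 × 0.09 = 7.83
  Case study 88 × 0.12 = 10.56
  Applied module 100 × 0.08 = 8
  Skills demo 68.8 × 0.26 = 17.888
Sum = 77.828
77.828 is ≥ 67.5 and < 84 → Meets

Meets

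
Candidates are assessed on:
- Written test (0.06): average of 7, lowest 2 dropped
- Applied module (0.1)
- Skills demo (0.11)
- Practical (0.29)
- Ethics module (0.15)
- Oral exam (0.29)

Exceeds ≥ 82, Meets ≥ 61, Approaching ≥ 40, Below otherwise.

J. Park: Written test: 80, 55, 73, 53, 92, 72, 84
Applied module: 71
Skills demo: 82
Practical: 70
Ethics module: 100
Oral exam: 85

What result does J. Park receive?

Meets

Written test: drop 53, 55 → average of remaining 5 = 401/5 = 80.2
Weighted total:
  Written test 80.2 × 0.06 = 4.812
  Applied module 71 × 0.1 = 7.1
  Skills demo 82 × 0.11 = 9.02
  Practical 70 × 0.29 = 20.3
  Ethics module 100 × 0.15 = 15
  Oral exam 85 × 0.29 = 24.65
Sum = 80.882
80.882 is ≥ 61 and < 82 → Meets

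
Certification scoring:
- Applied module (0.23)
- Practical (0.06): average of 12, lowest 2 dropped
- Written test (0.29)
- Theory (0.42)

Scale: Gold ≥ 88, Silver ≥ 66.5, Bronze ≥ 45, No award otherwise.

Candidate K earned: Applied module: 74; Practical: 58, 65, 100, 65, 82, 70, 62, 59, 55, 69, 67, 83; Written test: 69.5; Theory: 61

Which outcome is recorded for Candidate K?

Silver

Practical: drop 55, 58 → average of remaining 10 = 722/10 = 72.2
Weighted total:
  Applied module 74 × 0.23 = 17.02
  Practical 72.2 × 0.06 = 4.332
  Written test 69.5 × 0.29 = 20.155
  Theory 61 × 0.42 = 25.62
Sum = 67.127
67.127 is ≥ 66.5 and < 88 → Silver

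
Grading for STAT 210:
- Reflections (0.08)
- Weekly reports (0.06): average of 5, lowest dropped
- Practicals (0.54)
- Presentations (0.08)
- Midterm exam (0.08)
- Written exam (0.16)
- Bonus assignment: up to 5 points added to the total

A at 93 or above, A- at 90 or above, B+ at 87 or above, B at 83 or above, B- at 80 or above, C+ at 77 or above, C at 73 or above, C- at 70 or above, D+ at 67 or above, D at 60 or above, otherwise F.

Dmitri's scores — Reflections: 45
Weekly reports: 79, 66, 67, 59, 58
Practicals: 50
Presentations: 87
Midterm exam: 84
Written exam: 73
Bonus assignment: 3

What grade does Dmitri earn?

D

Weekly reports: drop 58 → average of remaining 4 = 271/4 = 67.75
Weighted total:
  Reflections 45 × 0.08 = 3.6
  Weekly reports 67.75 × 0.06 = 4.065
  Practicals 50 × 0.54 = 27
  Presentations 87 × 0.08 = 6.96
  Midterm exam 84 × 0.08 = 6.72
  Written exam 73 × 0.16 = 11.68
Sum = 60.025
Bonus assignment: 60.025 + 3 = 63.025
63.025 is ≥ 60 and < 67 → D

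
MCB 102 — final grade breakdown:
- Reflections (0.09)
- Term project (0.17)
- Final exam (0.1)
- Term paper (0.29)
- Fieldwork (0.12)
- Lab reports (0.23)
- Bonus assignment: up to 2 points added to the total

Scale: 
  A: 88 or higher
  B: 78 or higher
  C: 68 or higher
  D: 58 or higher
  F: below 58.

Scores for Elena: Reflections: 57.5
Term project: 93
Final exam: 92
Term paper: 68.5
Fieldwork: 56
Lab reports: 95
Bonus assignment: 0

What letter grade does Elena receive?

B

Weighted total:
  Reflections 57.5 × 0.09 = 5.175
  Term project 93 × 0.17 = 15.81
  Final exam 92 × 0.1 = 9.2
  Term paper 68.5 × 0.29 = 19.865
  Fieldwork 56 × 0.12 = 6.72
  Lab reports 95 × 0.23 = 21.85
Sum = 78.62
Bonus assignment: 78.62 + 0 = 78.62
78.62 is ≥ 78 and < 88 → B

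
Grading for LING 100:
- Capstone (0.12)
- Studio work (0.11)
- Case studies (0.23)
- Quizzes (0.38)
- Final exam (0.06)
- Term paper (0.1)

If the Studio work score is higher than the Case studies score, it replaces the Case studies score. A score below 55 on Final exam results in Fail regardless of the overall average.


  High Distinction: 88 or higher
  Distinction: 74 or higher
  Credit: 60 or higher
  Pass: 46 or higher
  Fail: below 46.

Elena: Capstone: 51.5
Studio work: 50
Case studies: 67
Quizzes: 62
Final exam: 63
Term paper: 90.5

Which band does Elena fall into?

Credit

Studio work (50) ≤ Case studies (67), so Case studies stays at 67.
Final exam score 63 ≥ 55: minimum met.
Weighted total:
  Capstone 51.5 × 0.12 = 6.18
  Studio work 50 × 0.11 = 5.5
  Case studies 67 × 0.23 = 15.41
  Quizzes 62 × 0.38 = 23.56
  Final exam 63 × 0.06 = 3.78
  Term paper 90.5 × 0.1 = 9.05
Sum = 63.48
63.48 is ≥ 60 and < 74 → Credit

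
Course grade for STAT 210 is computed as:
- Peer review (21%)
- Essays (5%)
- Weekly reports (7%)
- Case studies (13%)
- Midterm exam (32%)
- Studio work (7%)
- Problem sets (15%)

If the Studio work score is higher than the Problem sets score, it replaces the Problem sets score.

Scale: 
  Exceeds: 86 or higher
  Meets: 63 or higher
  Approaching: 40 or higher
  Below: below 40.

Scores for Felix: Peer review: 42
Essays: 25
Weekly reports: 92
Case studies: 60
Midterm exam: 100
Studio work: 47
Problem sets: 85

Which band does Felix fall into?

Studio work (47) ≤ Problem sets (85), so Problem sets stays at 85.
Weighted total:
  Peer review 42 × 0.21 = 8.82
  Essays 25 × 0.05 = 1.25
  Weekly reports 92 × 0.07 = 6.44
  Case studies 60 × 0.13 = 7.8
  Midterm exam 100 × 0.32 = 32
  Studio work 47 × 0.07 = 3.29
  Problem sets 85 × 0.15 = 12.75
Sum = 72.35
72.35 is ≥ 63 and < 86 → Meets

Meets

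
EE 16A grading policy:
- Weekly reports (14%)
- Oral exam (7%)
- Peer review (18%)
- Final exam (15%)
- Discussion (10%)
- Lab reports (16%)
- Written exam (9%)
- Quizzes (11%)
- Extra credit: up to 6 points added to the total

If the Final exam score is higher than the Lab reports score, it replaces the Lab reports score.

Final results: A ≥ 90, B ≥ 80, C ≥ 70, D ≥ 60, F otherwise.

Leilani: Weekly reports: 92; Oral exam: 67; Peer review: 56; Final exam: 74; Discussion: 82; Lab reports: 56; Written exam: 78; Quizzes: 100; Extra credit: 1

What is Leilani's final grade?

C

Final exam (74) > Lab reports (56), so Lab reports counts as 74.
Weighted total:
  Weekly reports 92 × 0.14 = 12.88
  Oral exam 67 × 0.07 = 4.69
  Peer review 56 × 0.18 = 10.08
  Final exam 74 × 0.15 = 11.1
  Discussion 82 × 0.1 = 8.2
  Lab reports 74 × 0.16 = 11.84
  Written exam 78 × 0.09 = 7.02
  Quizzes 100 × 0.11 = 11
Sum = 76.81
Extra credit: 76.81 + 1 = 77.81
77.81 is ≥ 70 and < 80 → C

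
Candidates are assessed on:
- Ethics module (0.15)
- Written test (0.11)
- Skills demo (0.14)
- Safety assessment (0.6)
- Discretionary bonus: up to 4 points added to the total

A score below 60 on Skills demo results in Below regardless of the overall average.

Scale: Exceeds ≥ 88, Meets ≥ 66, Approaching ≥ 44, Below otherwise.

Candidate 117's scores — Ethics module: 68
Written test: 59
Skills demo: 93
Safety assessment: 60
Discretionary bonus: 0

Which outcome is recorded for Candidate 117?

Approaching

Skills demo score 93 ≥ 60: minimum met.
Weighted total:
  Ethics module 68 × 0.15 = 10.2
  Written test 59 × 0.11 = 6.49
  Skills demo 93 × 0.14 = 13.02
  Safety assessment 60 × 0.6 = 36
Sum = 65.71
Discretionary bonus: 65.71 + 0 = 65.71
65.71 is ≥ 44 and < 66 → Approaching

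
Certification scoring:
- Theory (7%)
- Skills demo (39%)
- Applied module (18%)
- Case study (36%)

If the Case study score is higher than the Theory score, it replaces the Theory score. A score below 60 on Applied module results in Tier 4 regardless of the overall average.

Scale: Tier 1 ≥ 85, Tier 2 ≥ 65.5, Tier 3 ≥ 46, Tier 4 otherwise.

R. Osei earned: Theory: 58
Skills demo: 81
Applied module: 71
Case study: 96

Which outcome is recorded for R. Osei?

Case study (96) > Theory (58), so Theory counts as 96.
Applied module score 71 ≥ 60: minimum met.
Weighted total:
  Theory 96 × 0.07 = 6.72
  Skills demo 81 × 0.39 = 31.59
  Applied module 71 × 0.18 = 12.78
  Case study 96 × 0.36 = 34.56
Sum = 85.65
85.65 ≥ 85 → Tier 1

Tier 1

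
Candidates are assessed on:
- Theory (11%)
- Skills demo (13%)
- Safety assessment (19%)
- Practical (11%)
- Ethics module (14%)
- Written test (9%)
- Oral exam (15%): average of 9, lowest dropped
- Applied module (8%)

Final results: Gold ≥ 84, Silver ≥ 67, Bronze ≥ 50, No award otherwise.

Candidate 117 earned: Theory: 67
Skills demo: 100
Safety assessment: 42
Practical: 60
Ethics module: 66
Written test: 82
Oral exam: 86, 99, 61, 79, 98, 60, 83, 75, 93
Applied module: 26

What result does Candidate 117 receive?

Bronze

Oral exam: drop 60 → average of remaining 8 = 674/8 = 84.25
Weighted total:
  Theory 67 × 0.11 = 7.37
  Skills demo 100 × 0.13 = 13
  Safety assessment 42 × 0.19 = 7.98
  Practical 60 × 0.11 = 6.6
  Ethics module 66 × 0.14 = 9.24
  Written test 82 × 0.09 = 7.38
  Oral exam 84.25 × 0.15 = 12.6375
  Applied module 26 × 0.08 = 2.08
Sum = 66.2875
66.2875 is ≥ 50 and < 67 → Bronze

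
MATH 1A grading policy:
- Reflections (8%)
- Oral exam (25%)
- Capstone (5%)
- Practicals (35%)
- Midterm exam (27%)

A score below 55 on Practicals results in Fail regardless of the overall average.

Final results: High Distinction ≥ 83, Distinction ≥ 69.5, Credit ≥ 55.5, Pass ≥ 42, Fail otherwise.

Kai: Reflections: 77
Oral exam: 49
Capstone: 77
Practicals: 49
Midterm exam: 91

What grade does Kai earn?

Practicals score 49 < 55: minimum not met.
Weighted total:
  Reflections 77 × 0.08 = 6.16
  Oral exam 49 × 0.25 = 12.25
  Capstone 77 × 0.05 = 3.85
  Practicals 49 × 0.35 = 17.15
  Midterm exam 91 × 0.27 = 24.57
Sum = 63.98
Because the Practicals minimum was not met, the result is Fail.

Fail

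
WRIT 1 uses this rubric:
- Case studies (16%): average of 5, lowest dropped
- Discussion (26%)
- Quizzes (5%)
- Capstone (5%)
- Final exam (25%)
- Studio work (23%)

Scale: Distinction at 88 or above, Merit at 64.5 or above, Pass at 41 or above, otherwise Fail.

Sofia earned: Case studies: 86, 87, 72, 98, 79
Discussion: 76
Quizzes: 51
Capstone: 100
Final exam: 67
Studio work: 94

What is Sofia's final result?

Merit

Case studies: drop 72 → average of remaining 4 = 350/4 = 87.5
Weighted total:
  Case studies 87.5 × 0.16 = 14
  Discussion 76 × 0.26 = 19.76
  Quizzes 51 × 0.05 = 2.55
  Capstone 100 × 0.05 = 5
  Final exam 67 × 0.25 = 16.75
  Studio work 94 × 0.23 = 21.62
Sum = 79.68
79.68 is ≥ 64.5 and < 88 → Merit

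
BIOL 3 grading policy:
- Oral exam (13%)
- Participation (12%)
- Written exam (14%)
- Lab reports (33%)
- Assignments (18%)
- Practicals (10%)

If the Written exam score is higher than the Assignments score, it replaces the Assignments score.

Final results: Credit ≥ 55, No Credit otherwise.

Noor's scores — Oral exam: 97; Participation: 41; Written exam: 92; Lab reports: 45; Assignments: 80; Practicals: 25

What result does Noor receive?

Credit

Written exam (92) > Assignments (80), so Assignments counts as 92.
Weighted total:
  Oral exam 97 × 0.13 = 12.61
  Participation 41 × 0.12 = 4.92
  Written exam 92 × 0.14 = 12.88
  Lab reports 45 × 0.33 = 14.85
  Assignments 92 × 0.18 = 16.56
  Practicals 25 × 0.1 = 2.5
Sum = 64.32
64.32 ≥ 55 → Credit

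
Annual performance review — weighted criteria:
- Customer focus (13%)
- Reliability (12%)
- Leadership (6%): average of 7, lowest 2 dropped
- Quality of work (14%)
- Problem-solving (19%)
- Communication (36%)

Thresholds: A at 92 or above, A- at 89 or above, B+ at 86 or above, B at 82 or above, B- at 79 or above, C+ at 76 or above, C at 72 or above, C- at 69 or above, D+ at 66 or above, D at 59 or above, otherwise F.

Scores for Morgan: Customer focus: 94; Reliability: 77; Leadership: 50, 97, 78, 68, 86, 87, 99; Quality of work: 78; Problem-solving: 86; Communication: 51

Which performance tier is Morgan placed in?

C

Leadership: drop 50, 68 → average of remaining 5 = 447/5 = 89.4
Weighted total:
  Customer focus 94 × 0.13 = 12.22
  Reliability 77 × 0.12 = 9.24
  Leadership 89.4 × 0.06 = 5.364
  Quality of work 78 × 0.14 = 10.92
  Problem-solving 86 × 0.19 = 16.34
  Communication 51 × 0.36 = 18.36
Sum = 72.444
72.444 is ≥ 72 and < 76 → C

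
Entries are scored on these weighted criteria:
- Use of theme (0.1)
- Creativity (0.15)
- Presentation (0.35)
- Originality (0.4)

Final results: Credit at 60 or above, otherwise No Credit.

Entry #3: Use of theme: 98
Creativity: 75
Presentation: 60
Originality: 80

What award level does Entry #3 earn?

Weighted total:
  Use of theme 98 × 0.1 = 9.8
  Creativity 75 × 0.15 = 11.25
  Presentation 60 × 0.35 = 21
  Originality 80 × 0.4 = 32
Sum = 74.05
74.05 ≥ 60 → Credit

Credit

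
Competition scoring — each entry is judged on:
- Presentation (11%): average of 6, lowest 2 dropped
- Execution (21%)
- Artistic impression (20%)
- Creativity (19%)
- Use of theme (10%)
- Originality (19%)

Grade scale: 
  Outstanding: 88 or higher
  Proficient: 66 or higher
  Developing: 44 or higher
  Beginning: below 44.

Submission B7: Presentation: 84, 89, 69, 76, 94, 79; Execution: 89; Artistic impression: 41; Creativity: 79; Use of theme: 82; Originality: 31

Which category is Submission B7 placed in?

Presentation: drop 69, 76 → average of remaining 4 = 346/4 = 86.5
Weighted total:
  Presentation 86.5 × 0.11 = 9.515
  Execution 89 × 0.21 = 18.69
  Artistic impression 41 × 0.2 = 8.2
  Creativity 79 × 0.19 = 15.01
  Use of theme 82 × 0.1 = 8.2
  Originality 31 × 0.19 = 5.89
Sum = 65.505
65.505 is ≥ 44 and < 66 → Developing

Developing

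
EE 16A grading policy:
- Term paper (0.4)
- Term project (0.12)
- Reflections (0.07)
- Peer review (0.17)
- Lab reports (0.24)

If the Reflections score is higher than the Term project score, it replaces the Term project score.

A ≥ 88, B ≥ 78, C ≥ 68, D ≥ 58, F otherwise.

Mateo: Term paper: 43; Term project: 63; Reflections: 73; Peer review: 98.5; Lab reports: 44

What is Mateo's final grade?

Reflections (73) > Term project (63), so Term project counts as 73.
Weighted total:
  Term paper 43 × 0.4 = 17.2
  Term project 73 × 0.12 = 8.76
  Reflections 73 × 0.07 = 5.11
  Peer review 98.5 × 0.17 = 16.745
  Lab reports 44 × 0.24 = 10.56
Sum = 58.375
58.375 is ≥ 58 and < 68 → D

D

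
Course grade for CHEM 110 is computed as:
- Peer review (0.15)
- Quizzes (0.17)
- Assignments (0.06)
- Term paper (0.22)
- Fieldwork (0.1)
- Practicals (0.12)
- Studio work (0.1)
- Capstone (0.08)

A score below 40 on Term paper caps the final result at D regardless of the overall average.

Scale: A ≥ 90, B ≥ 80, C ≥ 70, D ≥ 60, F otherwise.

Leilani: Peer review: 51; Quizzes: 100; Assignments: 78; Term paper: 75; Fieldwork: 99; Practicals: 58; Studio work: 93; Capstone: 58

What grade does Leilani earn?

Term paper score 75 ≥ 40: minimum met.
Weighted total:
  Peer review 51 × 0.15 = 7.65
  Quizzes 100 × 0.17 = 17
  Assignments 78 × 0.06 = 4.68
  Term paper 75 × 0.22 = 16.5
  Fieldwork 99 × 0.1 = 9.9
  Practicals 58 × 0.12 = 6.96
  Studio work 93 × 0.1 = 9.3
  Capstone 58 × 0.08 = 4.64
Sum = 76.63
76.63 is ≥ 70 and < 80 → C

C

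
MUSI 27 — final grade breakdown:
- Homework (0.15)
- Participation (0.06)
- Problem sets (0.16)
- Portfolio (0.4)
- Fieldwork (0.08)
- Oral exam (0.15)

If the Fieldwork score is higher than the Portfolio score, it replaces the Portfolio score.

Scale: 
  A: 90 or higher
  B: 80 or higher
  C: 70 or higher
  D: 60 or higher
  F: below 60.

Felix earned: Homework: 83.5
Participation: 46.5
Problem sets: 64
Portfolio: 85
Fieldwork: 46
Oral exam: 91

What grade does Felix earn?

Fieldwork (46) ≤ Portfolio (85), so Portfolio stays at 85.
Weighted total:
  Homework 83.5 × 0.15 = 12.525
  Participation 46.5 × 0.06 = 2.79
  Problem sets 64 × 0.16 = 10.24
  Portfolio 85 × 0.4 = 34
  Fieldwork 46 × 0.08 = 3.68
  Oral exam 91 × 0.15 = 13.65
Sum = 76.885
76.885 is ≥ 70 and < 80 → C

C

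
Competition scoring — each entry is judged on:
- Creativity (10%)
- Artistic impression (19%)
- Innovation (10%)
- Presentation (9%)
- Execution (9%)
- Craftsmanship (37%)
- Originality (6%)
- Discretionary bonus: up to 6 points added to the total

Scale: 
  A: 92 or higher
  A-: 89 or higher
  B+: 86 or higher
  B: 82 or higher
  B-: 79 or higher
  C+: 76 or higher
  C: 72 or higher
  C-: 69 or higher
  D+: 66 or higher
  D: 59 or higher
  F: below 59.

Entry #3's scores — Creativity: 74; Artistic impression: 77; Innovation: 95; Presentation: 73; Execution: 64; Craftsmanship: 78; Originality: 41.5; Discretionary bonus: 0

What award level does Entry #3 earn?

Weighted total:
  Creativity 74 × 0.1 = 7.4
  Artistic impression 77 × 0.19 = 14.63
  Innovation 95 × 0.1 = 9.5
  Presentation 73 × 0.09 = 6.57
  Execution 64 × 0.09 = 5.76
  Craftsmanship 78 × 0.37 = 28.86
  Originality 41.5 × 0.06 = 2.49
Sum = 75.21
Discretionary bonus: 75.21 + 0 = 75.21
75.21 is ≥ 72 and < 76 → C

C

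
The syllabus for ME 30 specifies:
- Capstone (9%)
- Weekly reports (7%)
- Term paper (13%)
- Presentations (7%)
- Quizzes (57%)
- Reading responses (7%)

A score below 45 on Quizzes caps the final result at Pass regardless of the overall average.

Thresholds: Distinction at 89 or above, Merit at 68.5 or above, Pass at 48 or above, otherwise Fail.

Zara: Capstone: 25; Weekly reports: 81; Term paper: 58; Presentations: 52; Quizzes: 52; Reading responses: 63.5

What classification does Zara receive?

Pass

Quizzes score 52 ≥ 45: minimum met.
Weighted total:
  Capstone 25 × 0.09 = 2.25
  Weekly reports 81 × 0.07 = 5.67
  Term paper 58 × 0.13 = 7.54
  Presentations 52 × 0.07 = 3.64
  Quizzes 52 × 0.57 = 29.64
  Reading responses 63.5 × 0.07 = 4.445
Sum = 53.185
53.185 is ≥ 48 and < 68.5 → Pass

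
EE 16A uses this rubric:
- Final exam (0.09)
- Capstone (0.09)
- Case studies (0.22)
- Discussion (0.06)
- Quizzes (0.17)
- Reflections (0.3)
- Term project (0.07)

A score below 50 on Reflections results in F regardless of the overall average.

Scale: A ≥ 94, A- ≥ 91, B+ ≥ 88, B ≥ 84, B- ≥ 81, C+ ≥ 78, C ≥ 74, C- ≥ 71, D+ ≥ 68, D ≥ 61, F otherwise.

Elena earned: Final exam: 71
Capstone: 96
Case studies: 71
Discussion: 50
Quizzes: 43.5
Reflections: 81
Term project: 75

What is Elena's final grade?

Reflections score 81 ≥ 50: minimum met.
Weighted total:
  Final exam 71 × 0.09 = 6.39
  Capstone 96 × 0.09 = 8.64
  Case studies 71 × 0.22 = 15.62
  Discussion 50 × 0.06 = 3
  Quizzes 43.5 × 0.17 = 7.395
  Reflections 81 × 0.3 = 24.3
  Term project 75 × 0.07 = 5.25
Sum = 70.595
70.595 is ≥ 68 and < 71 → D+

D+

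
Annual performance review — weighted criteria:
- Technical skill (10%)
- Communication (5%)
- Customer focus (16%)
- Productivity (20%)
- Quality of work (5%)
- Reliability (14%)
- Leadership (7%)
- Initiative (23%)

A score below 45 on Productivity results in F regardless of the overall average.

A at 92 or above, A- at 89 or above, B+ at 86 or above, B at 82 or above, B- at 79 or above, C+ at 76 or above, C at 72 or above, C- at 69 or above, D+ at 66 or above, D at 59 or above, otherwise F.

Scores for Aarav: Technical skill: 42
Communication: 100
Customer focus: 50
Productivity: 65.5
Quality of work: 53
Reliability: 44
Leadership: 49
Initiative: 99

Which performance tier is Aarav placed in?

Productivity score 65.5 ≥ 45: minimum met.
Weighted total:
  Technical skill 42 × 0.1 = 4.2
  Communication 100 × 0.05 = 5
  Customer focus 50 × 0.16 = 8
  Productivity 65.5 × 0.2 = 13.1
  Quality of work 53 × 0.05 = 2.65
  Reliability 44 × 0.14 = 6.16
  Leadership 49 × 0.07 = 3.43
  Initiative 99 × 0.23 = 22.77
Sum = 65.31
65.31 is ≥ 59 and < 66 → D

D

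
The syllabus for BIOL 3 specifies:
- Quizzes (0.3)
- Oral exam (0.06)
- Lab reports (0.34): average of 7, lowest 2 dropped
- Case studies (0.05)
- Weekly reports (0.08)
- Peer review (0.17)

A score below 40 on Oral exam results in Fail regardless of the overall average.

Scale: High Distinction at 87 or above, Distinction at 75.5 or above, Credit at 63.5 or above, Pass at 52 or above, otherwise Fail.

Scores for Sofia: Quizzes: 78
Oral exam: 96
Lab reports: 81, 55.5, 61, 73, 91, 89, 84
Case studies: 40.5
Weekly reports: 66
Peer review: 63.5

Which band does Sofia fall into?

Lab reports: drop 55.5, 61 → average of remaining 5 = 418/5 = 83.6
Oral exam score 96 ≥ 40: minimum met.
Weighted total:
  Quizzes 78 × 0.3 = 23.4
  Oral exam 96 × 0.06 = 5.76
  Lab reports 83.6 × 0.34 = 28.424
  Case studies 40.5 × 0.05 = 2.025
  Weekly reports 66 × 0.08 = 5.28
  Peer review 63.5 × 0.17 = 10.795
Sum = 75.684
75.684 is ≥ 75.5 and < 87 → Distinction

Distinction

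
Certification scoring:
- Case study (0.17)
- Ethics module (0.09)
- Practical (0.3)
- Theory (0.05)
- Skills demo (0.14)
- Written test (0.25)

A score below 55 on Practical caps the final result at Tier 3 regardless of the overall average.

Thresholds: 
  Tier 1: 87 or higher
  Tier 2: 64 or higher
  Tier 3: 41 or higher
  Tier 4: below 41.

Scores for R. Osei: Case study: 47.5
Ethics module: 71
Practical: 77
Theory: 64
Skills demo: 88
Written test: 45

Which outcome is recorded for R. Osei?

Practical score 77 ≥ 55: minimum met.
Weighted total:
  Case study 47.5 × 0.17 = 8.075
  Ethics module 71 × 0.09 = 6.39
  Practical 77 × 0.3 = 23.1
  Theory 64 × 0.05 = 3.2
  Skills demo 88 × 0.14 = 12.32
  Written test 45 × 0.25 = 11.25
Sum = 64.335
64.335 is ≥ 64 and < 87 → Tier 2

Tier 2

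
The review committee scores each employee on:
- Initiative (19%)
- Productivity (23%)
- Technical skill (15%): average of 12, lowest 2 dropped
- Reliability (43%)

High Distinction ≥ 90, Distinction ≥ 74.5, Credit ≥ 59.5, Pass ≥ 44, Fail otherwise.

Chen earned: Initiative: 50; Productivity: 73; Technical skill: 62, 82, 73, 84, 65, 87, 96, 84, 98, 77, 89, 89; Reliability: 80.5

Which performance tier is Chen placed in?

Credit

Technical skill: drop 62, 65 → average of remaining 10 = 859/10 = 85.9
Weighted total:
  Initiative 50 × 0.19 = 9.5
  Productivity 73 × 0.23 = 16.79
  Technical skill 85.9 × 0.15 = 12.885
  Reliability 80.5 × 0.43 = 34.615
Sum = 73.79
73.79 is ≥ 59.5 and < 74.5 → Credit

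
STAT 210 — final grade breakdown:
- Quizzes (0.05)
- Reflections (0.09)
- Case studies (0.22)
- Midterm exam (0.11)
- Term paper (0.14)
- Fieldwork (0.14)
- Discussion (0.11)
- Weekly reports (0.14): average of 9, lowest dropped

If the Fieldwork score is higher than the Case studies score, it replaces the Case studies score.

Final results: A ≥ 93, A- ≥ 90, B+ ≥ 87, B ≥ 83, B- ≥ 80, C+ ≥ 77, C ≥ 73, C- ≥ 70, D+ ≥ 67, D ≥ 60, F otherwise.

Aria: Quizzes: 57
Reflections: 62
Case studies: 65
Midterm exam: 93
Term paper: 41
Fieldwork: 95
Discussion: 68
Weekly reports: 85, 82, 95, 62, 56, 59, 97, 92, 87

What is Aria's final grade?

C+

Weekly reports: drop 56 → average of remaining 8 = 659/8 = 82.375
Fieldwork (95) > Case studies (65), so Case studies counts as 95.
Weighted total:
  Quizzes 57 × 0.05 = 2.85
  Reflections 62 × 0.09 = 5.58
  Case studies 95 × 0.22 = 20.9
  Midterm exam 93 × 0.11 = 10.23
  Term paper 41 × 0.14 = 5.74
  Fieldwork 95 × 0.14 = 13.3
  Discussion 68 × 0.11 = 7.48
  Weekly reports 82.375 × 0.14 = 11.5325
Sum = 77.6125
77.6125 is ≥ 77 and < 80 → C+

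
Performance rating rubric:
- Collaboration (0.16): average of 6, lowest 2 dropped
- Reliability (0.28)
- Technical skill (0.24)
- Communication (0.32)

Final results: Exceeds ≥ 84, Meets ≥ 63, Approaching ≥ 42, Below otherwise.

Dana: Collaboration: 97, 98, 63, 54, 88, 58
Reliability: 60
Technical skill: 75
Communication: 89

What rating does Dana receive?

Meets

Collaboration: drop 54, 58 → average of remaining 4 = 346/4 = 86.5
Weighted total:
  Collaboration 86.5 × 0.16 = 13.84
  Reliability 60 × 0.28 = 16.8
  Technical skill 75 × 0.24 = 18
  Communication 89 × 0.32 = 28.48
Sum = 77.12
77.12 is ≥ 63 and < 84 → Meets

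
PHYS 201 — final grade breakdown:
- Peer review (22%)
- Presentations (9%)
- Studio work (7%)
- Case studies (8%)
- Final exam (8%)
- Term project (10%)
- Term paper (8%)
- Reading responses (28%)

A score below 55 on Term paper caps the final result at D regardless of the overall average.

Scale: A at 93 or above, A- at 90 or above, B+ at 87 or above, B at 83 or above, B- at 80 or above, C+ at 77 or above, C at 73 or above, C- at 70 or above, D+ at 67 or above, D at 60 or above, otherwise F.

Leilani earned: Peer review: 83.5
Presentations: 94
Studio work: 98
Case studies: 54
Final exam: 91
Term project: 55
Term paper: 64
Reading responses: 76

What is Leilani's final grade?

Term paper score 64 ≥ 55: minimum met.
Weighted total:
  Peer review 83.5 × 0.22 = 18.37
  Presentations 94 × 0.09 = 8.46
  Studio work 98 × 0.07 = 6.86
  Case studies 54 × 0.08 = 4.32
  Final exam 91 × 0.08 = 7.28
  Term project 55 × 0.1 = 5.5
  Term paper 64 × 0.08 = 5.12
  Reading responses 76 × 0.28 = 21.28
Sum = 77.19
77.19 is ≥ 77 and < 80 → C+

C+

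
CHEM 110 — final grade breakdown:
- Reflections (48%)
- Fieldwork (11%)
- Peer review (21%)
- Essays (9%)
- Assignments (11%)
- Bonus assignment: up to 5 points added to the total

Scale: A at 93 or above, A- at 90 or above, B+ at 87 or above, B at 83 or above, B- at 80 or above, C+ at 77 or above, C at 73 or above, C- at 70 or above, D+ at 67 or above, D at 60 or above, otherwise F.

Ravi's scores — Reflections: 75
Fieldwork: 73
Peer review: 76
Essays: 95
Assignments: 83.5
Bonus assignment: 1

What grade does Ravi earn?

C+

Weighted total:
  Reflections 75 × 0.48 = 36
  Fieldwork 73 × 0.11 = 8.03
  Peer review 76 × 0.21 = 15.96
  Essays 95 × 0.09 = 8.55
  Assignments 83.5 × 0.11 = 9.185
Sum = 77.725
Bonus assignment: 77.725 + 1 = 78.725
78.725 is ≥ 77 and < 80 → C+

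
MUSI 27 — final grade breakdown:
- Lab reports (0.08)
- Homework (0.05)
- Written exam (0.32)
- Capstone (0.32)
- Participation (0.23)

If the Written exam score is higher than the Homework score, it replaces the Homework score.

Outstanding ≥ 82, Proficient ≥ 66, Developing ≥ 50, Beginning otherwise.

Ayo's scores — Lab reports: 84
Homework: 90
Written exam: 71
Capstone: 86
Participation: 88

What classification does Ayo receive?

Written exam (71) ≤ Homework (90), so Homework stays at 90.
Weighted total:
  Lab reports 84 × 0.08 = 6.72
  Homework 90 × 0.05 = 4.5
  Written exam 71 × 0.32 = 22.72
  Capstone 86 × 0.32 = 27.52
  Participation 88 × 0.23 = 20.24
Sum = 81.7
81.7 is ≥ 66 and < 82 → Proficient

Proficient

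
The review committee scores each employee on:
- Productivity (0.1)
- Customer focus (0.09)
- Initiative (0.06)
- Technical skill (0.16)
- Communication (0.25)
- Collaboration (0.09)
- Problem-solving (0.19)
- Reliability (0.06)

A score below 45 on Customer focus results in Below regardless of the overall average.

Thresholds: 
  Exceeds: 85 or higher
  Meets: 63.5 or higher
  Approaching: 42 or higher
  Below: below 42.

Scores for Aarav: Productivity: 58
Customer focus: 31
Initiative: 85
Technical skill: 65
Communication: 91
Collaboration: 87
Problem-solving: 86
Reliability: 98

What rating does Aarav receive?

Below

Customer focus score 31 < 45: minimum not met.
Weighted total:
  Productivity 58 × 0.1 = 5.8
  Customer focus 31 × 0.09 = 2.79
  Initiative 85 × 0.06 = 5.1
  Technical skill 65 × 0.16 = 10.4
  Communication 91 × 0.25 = 22.75
  Collaboration 87 × 0.09 = 7.83
  Problem-solving 86 × 0.19 = 16.34
  Reliability 98 × 0.06 = 5.88
Sum = 76.89
Because the Customer focus minimum was not met, the result is Below.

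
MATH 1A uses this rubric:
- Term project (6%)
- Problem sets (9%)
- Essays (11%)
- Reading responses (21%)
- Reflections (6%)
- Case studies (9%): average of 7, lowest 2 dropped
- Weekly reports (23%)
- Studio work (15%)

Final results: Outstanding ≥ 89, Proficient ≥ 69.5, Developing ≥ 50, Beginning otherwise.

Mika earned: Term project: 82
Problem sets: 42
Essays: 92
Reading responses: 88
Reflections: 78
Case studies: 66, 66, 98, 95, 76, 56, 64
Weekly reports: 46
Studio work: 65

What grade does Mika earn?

Proficient

Case studies: drop 56, 64 → average of remaining 5 = 401/5 = 80.2
Weighted total:
  Term project 82 × 0.06 = 4.92
  Problem sets 42 × 0.09 = 3.78
  Essays 92 × 0.11 = 10.12
  Reading responses 88 × 0.21 = 18.48
  Reflections 78 × 0.06 = 4.68
  Case studies 80.2 × 0.09 = 7.218
  Weekly reports 46 × 0.23 = 10.58
  Studio work 65 × 0.15 = 9.75
Sum = 69.528
69.528 is ≥ 69.5 and < 89 → Proficient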